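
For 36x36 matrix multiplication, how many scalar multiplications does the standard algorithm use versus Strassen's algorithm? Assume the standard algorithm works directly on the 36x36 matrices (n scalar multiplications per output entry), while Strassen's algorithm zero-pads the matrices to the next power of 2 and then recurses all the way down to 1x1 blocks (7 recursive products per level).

Matrix multiplication for 36x36 matrices:

Strassen's algorithm requires power-of-2 dimensions. Pad 36x36 to 64x64 (next power of 2).

Standard algorithm: 36^3 = 46656 multiplications
Strassen's algorithm: 7^(log2(64)) = 7^6 = 117649 multiplications
Difference: 46656 - 117649 = -70993 (Strassen uses MORE here due to padding overhead — for small or just-over-power-of-2 n, padding can outweigh the per-level savings)

Standard: 46656 multiplications (36^3). Strassen: 117649 multiplications (7^6, after padding to 64x64). Strassen reduces 8 recursive multiplications to 7 at each level.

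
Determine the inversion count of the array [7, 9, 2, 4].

Finding inversions in [7, 9, 2, 4]:

(0, 2): arr[0]=7 > arr[2]=2
(0, 3): arr[0]=7 > arr[3]=4
(1, 2): arr[1]=9 > arr[2]=2
(1, 3): arr[1]=9 > arr[3]=4

Total inversions: 4

The array has 4 inversion(s): (0,2), (0,3), (1,2), (1,3). Each pair (i,j) satisfies i < j and arr[i] > arr[j].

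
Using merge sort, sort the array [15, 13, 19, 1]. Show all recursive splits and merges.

Merge sort trace:

Split: [15, 13, 19, 1] -> [15, 13] and [19, 1]
  Split: [15, 13] -> [15] and [13]
  Merge: [15] + [13] -> [13, 15]
  Split: [19, 1] -> [19] and [1]
  Merge: [19] + [1] -> [1, 19]
Merge: [13, 15] + [1, 19] -> [1, 13, 15, 19]

Final sorted array: [1, 13, 15, 19]

The merge sort proceeds by recursively splitting the array and merging sorted halves.
After all merges, the sorted array is [1, 13, 15, 19].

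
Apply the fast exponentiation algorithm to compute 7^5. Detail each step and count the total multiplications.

Computing 7^5 by squaring (build up from 7^1; each line after the first costs one multiplication):

7^1 = 7
7^2 = (7^1)^2 = 7^2 = 49
7^4 = (7^2)^2 = 49^2 = 2401
7^5 = 7 * 7^4 = 7 * 2401 = 16807

Result: 16807
Multiplications needed: 3 (3 lines after 7^1)

7^5 = 16807. Using exponentiation by squaring, this requires 3 multiplications. The key idea: if the exponent is even, square the half-power; if odd, multiply by the base once.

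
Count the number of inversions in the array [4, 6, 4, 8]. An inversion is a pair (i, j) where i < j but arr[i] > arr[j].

Finding inversions in [4, 6, 4, 8]:

(1, 2): arr[1]=6 > arr[2]=4

Total inversions: 1

The array has 1 inversion(s): (1,2). Each pair (i,j) satisfies i < j and arr[i] > arr[j].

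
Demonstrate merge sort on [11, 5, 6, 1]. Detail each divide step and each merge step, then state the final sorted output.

Merge sort trace:

Split: [11, 5, 6, 1] -> [11, 5] and [6, 1]
  Split: [11, 5] -> [11] and [5]
  Merge: [11] + [5] -> [5, 11]
  Split: [6, 1] -> [6] and [1]
  Merge: [6] + [1] -> [1, 6]
Merge: [5, 11] + [1, 6] -> [1, 5, 6, 11]

Final sorted array: [1, 5, 6, 11]

The merge sort proceeds by recursively splitting the array and merging sorted halves.
After all merges, the sorted array is [1, 5, 6, 11].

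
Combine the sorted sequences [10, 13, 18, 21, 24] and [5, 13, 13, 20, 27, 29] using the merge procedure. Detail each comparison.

Merging process:

Compare 10 vs 5: take 5 from right. Merged: [5]
Compare 10 vs 13: take 10 from left. Merged: [5, 10]
Compare 13 vs 13: take 13 from left. Merged: [5, 10, 13]
Compare 18 vs 13: take 13 from right. Merged: [5, 10, 13, 13]
Compare 18 vs 13: take 13 from right. Merged: [5, 10, 13, 13, 13]
Compare 18 vs 20: take 18 from left. Merged: [5, 10, 13, 13, 13, 18]
Compare 21 vs 20: take 20 from right. Merged: [5, 10, 13, 13, 13, 18, 20]
Compare 21 vs 27: take 21 from left. Merged: [5, 10, 13, 13, 13, 18, 20, 21]
Compare 24 vs 27: take 24 from left. Merged: [5, 10, 13, 13, 13, 18, 20, 21, 24]
Append remaining from right: [27, 29]. Merged: [5, 10, 13, 13, 13, 18, 20, 21, 24, 27, 29]

Final merged array: [5, 10, 13, 13, 13, 18, 20, 21, 24, 27, 29]
Total comparisons: 9

The merged array is [5, 10, 13, 13, 13, 18, 20, 21, 24, 27, 29], requiring 9 comparisons. The merge step runs in O(n) time where n is the total number of elements.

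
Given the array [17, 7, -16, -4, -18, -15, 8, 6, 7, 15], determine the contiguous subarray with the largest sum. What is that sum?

Using Kadane's algorithm on [17, 7, -16, -4, -18, -15, 8, 6, 7, 15]:

Scanning through the array:
Position 1 (value 7): max_ending_here = 24, max_so_far = 24
Position 2 (value -16): max_ending_here = 8, max_so_far = 24
Position 3 (value -4): max_ending_here = 4, max_so_far = 24
Position 4 (value -18): max_ending_here = -14, max_so_far = 24
Position 5 (value -15): max_ending_here = -15, max_so_far = 24
Position 6 (value 8): max_ending_here = 8, max_so_far = 24
Position 7 (value 6): max_ending_here = 14, max_so_far = 24
Position 8 (value 7): max_ending_here = 21, max_so_far = 24
Position 9 (value 15): max_ending_here = 36, max_so_far = 36

Maximum subarray: [8, 6, 7, 15]
Maximum sum: 36

The maximum subarray is [8, 6, 7, 15] with sum 36. This subarray runs from index 6 to index 9.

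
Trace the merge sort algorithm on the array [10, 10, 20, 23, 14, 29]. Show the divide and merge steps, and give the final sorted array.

Merge sort trace:

Split: [10, 10, 20, 23, 14, 29] -> [10, 10, 20] and [23, 14, 29]
  Split: [10, 10, 20] -> [10] and [10, 20]
    Split: [10, 20] -> [10] and [20]
    Merge: [10] + [20] -> [10, 20]
  Merge: [10] + [10, 20] -> [10, 10, 20]
  Split: [23, 14, 29] -> [23] and [14, 29]
    Split: [14, 29] -> [14] and [29]
    Merge: [14] + [29] -> [14, 29]
  Merge: [23] + [14, 29] -> [14, 23, 29]
Merge: [10, 10, 20] + [14, 23, 29] -> [10, 10, 14, 20, 23, 29]

Final sorted array: [10, 10, 14, 20, 23, 29]

The merge sort proceeds by recursively splitting the array and merging sorted halves.
After all merges, the sorted array is [10, 10, 14, 20, 23, 29].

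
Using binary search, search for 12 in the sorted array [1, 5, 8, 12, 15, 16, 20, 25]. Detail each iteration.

Binary search for 12 in [1, 5, 8, 12, 15, 16, 20, 25]:

lo=0, hi=7, mid=3, arr[mid]=12 -> Found target at index 3!

Binary search finds 12 at index 3 after 1 comparisons. The search repeatedly halves the search space by comparing with the middle element.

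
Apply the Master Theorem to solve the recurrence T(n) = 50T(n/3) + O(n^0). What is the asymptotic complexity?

Master Theorem for T(n) = 50T(n/3) + O(n^0):

a = 50, b = 3, c = 0
log_b(a) = log_3(50) = 3.5609

Case 1: c = 0 < log_3(50) = 3.5609
T(n) = O(n^(log_3 50))

For T(n) = 50T(n/3) + O(n^0): log_3(50) = 3.5609. This is Case 1 of the Master Theorem (c < log_b(a), work dominated by leaves), giving O(n^(log_3 50)).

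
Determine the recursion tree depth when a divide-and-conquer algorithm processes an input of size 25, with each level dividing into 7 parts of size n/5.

For divide and conquer with division factor 5:

Problem sizes at each level:
Level 0: 25
Level 1: 5
Level 2: 1

The root is level 0 and the size-1 base case is level 2 (the tree spans levels 0 through 2, i.e. 3 levels counting the root), so the depth is the number of divisions: log_5(25) = 2

The recursion tree depth is log_5(25) = 2. At each level, the problem size is divided by 5, so it takes 2 divisions to reduce to a base case of size 1. The algorithm makes 7 recursive calls at each level.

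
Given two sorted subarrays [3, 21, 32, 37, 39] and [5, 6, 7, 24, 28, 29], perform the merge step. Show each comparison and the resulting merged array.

Merging process:

Compare 3 vs 5: take 3 from left. Merged: [3]
Compare 21 vs 5: take 5 from right. Merged: [3, 5]
Compare 21 vs 6: take 6 from right. Merged: [3, 5, 6]
Compare 21 vs 7: take 7 from right. Merged: [3, 5, 6, 7]
Compare 21 vs 24: take 21 from left. Merged: [3, 5, 6, 7, 21]
Compare 32 vs 24: take 24 from right. Merged: [3, 5, 6, 7, 21, 24]
Compare 32 vs 28: take 28 from right. Merged: [3, 5, 6, 7, 21, 24, 28]
Compare 32 vs 29: take 29 from right. Merged: [3, 5, 6, 7, 21, 24, 28, 29]
Append remaining from left: [32, 37, 39]. Merged: [3, 5, 6, 7, 21, 24, 28, 29, 32, 37, 39]

Final merged array: [3, 5, 6, 7, 21, 24, 28, 29, 32, 37, 39]
Total comparisons: 8

The merged array is [3, 5, 6, 7, 21, 24, 28, 29, 32, 37, 39], requiring 8 comparisons. The merge step runs in O(n) time where n is the total number of elements.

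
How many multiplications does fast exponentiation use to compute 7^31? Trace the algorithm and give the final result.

Computing 7^31 by squaring (build up from 7^1; each line after the first costs one multiplication):

7^1 = 7
7^2 = (7^1)^2 = 7^2 = 49
7^3 = 7 * 7^2 = 7 * 49 = 343
7^6 = (7^3)^2 = 343^2 = 117649
7^7 = 7 * 7^6 = 7 * 117649 = 823543
7^14 = (7^7)^2 = 823543^2 = 678223072849
7^15 = 7 * 7^14 = 7 * 678223072849 = 4747561509943
7^30 = (7^15)^2 = 4747561509943^2 = 22539340290692258087863249
7^31 = 7 * 7^30 = 7 * 22539340290692258087863249 = 157775382034845806615042743

Result: 157775382034845806615042743
Multiplications needed: 8 (8 lines after 7^1)

7^31 = 157775382034845806615042743. Using exponentiation by squaring, this requires 8 multiplications. The key idea: if the exponent is even, square the half-power; if odd, multiply by the base once.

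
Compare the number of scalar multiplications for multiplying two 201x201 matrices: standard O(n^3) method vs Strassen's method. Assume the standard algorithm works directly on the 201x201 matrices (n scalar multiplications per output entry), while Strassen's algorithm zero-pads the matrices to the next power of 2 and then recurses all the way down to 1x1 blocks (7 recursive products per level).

Matrix multiplication for 201x201 matrices:

Strassen's algorithm requires power-of-2 dimensions. Pad 201x201 to 256x256 (next power of 2).

Standard algorithm: 201^3 = 8120601 multiplications
Strassen's algorithm: 7^(log2(256)) = 7^8 = 5764801 multiplications
Savings: 8120601 - 5764801 = 2355800 multiplications

Standard: 8120601 multiplications (201^3). Strassen: 5764801 multiplications (7^8, after padding to 256x256). Strassen reduces 8 recursive multiplications to 7 at each level.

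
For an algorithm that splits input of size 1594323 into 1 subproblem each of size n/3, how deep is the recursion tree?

For divide and conquer with division factor 3:

Problem sizes at each level:
Level 0: 1594323
Level 1: 531441
Level 2: 177147
Level 3: 59049
Level 4: 19683
Level 5: 6561
Level 6: 2187
Level 7: 729
Level 8: 243
Level 9: 81
Level 10: 27
Level 11: 9
Level 12: 3
Level 13: 1

The root is level 0 and the size-1 base case is level 13 (the tree spans levels 0 through 13, i.e. 14 levels counting the root), so the depth is the number of divisions: log_3(1594323) = 13

The recursion tree depth is log_3(1594323) = 13. At each level, the problem size is divided by 3, so it takes 13 divisions to reduce to a base case of size 1. The algorithm makes 1 recursive call at each level.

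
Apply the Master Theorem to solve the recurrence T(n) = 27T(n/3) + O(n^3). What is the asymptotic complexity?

Master Theorem for T(n) = 27T(n/3) + O(n^3):

a = 27, b = 3, c = 3
log_b(a) = log_3(27) = 3.0000

Case 2: c = 3 = log_3(27) = 3.0000
T(n) = O(n^3 log n) = O(n^3 log n)

For T(n) = 27T(n/3) + O(n^3): log_3(27) = 3.0000. This is Case 2 of the Master Theorem (c = log_b(a), equal work at all levels), giving O(n^3 log n).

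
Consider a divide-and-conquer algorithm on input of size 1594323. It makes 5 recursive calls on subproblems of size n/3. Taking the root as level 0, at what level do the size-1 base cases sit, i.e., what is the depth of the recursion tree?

For divide and conquer with division factor 3:

Problem sizes at each level:
Level 0: 1594323
Level 1: 531441
Level 2: 177147
Level 3: 59049
Level 4: 19683
Level 5: 6561
Level 6: 2187
Level 7: 729
Level 8: 243
Level 9: 81
Level 10: 27
Level 11: 9
Level 12: 3
Level 13: 1

The root is level 0 and the size-1 base case is level 13 (the tree spans levels 0 through 13, i.e. 14 levels counting the root), so the depth is the number of divisions: log_3(1594323) = 13

The recursion tree depth is log_3(1594323) = 13. At each level, the problem size is divided by 3, so it takes 13 divisions to reduce to a base case of size 1. The algorithm makes 5 recursive calls at each level.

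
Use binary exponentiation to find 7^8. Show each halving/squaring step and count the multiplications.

Computing 7^8 by squaring (build up from 7^1; each line after the first costs one multiplication):

7^1 = 7
7^2 = (7^1)^2 = 7^2 = 49
7^4 = (7^2)^2 = 49^2 = 2401
7^8 = (7^4)^2 = 2401^2 = 5764801

Result: 5764801
Multiplications needed: 3 (3 lines after 7^1)

7^8 = 5764801. Using exponentiation by squaring, this requires 3 multiplications. The key idea: if the exponent is even, square the half-power; if odd, multiply by the base once.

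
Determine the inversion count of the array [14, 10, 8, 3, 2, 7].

Finding inversions in [14, 10, 8, 3, 2, 7]:

(0, 1): arr[0]=14 > arr[1]=10
(0, 2): arr[0]=14 > arr[2]=8
(0, 3): arr[0]=14 > arr[3]=3
(0, 4): arr[0]=14 > arr[4]=2
(0, 5): arr[0]=14 > arr[5]=7
(1, 2): arr[1]=10 > arr[2]=8
(1, 3): arr[1]=10 > arr[3]=3
(1, 4): arr[1]=10 > arr[4]=2
(1, 5): arr[1]=10 > arr[5]=7
(2, 3): arr[2]=8 > arr[3]=3
(2, 4): arr[2]=8 > arr[4]=2
(2, 5): arr[2]=8 > arr[5]=7
(3, 4): arr[3]=3 > arr[4]=2

Total inversions: 13

The array has 13 inversion(s): (0,1), (0,2), (0,3), (0,4), (0,5), (1,2), (1,3), (1,4), (1,5), (2,3), (2,4), (2,5), (3,4). Each pair (i,j) satisfies i < j and arr[i] > arr[j].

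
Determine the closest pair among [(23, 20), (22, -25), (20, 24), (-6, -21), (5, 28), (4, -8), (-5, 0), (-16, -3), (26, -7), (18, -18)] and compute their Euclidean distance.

Computing all pairwise distances among 10 points:

d((23, 20), (22, -25)) = 45.0111
d((23, 20), (20, 24)) = 5.0 <-- minimum
d((23, 20), (-6, -21)) = 50.2195
d((23, 20), (5, 28)) = 19.6977
d((23, 20), (4, -8)) = 33.8378
d((23, 20), (-5, 0)) = 34.4093
d((23, 20), (-16, -3)) = 45.2769
d((23, 20), (26, -7)) = 27.1662
d((23, 20), (18, -18)) = 38.3275
d((22, -25), (20, 24)) = 49.0408
d((22, -25), (-6, -21)) = 28.2843
d((22, -25), (5, 28)) = 55.6597
d((22, -25), (4, -8)) = 24.7588
d((22, -25), (-5, 0)) = 36.7967
d((22, -25), (-16, -3)) = 43.909
d((22, -25), (26, -7)) = 18.4391
d((22, -25), (18, -18)) = 8.0623
d((20, 24), (-6, -21)) = 51.9711
d((20, 24), (5, 28)) = 15.5242
d((20, 24), (4, -8)) = 35.7771
d((20, 24), (-5, 0)) = 34.6554
d((20, 24), (-16, -3)) = 45.0
d((20, 24), (26, -7)) = 31.5753
d((20, 24), (18, -18)) = 42.0476
d((-6, -21), (5, 28)) = 50.2195
d((-6, -21), (4, -8)) = 16.4012
d((-6, -21), (-5, 0)) = 21.0238
d((-6, -21), (-16, -3)) = 20.5913
d((-6, -21), (26, -7)) = 34.9285
d((-6, -21), (18, -18)) = 24.1868
d((5, 28), (4, -8)) = 36.0139
d((5, 28), (-5, 0)) = 29.7321
d((5, 28), (-16, -3)) = 37.4433
d((5, 28), (26, -7)) = 40.8167
d((5, 28), (18, -18)) = 47.8017
d((4, -8), (-5, 0)) = 12.0416
d((4, -8), (-16, -3)) = 20.6155
d((4, -8), (26, -7)) = 22.0227
d((4, -8), (18, -18)) = 17.2047
d((-5, 0), (-16, -3)) = 11.4018
d((-5, 0), (26, -7)) = 31.7805
d((-5, 0), (18, -18)) = 29.2062
d((-16, -3), (26, -7)) = 42.19
d((-16, -3), (18, -18)) = 37.1618
d((26, -7), (18, -18)) = 13.6015

Closest pair: (23, 20) and (20, 24) with distance 5.0

The closest pair is (23, 20) and (20, 24) with Euclidean distance 5.0. For 10 points, brute-force pairwise comparison is shown above. For large n, the divide-and-conquer algorithm (sort by x, recurse on halves, check the dividing strip) achieves O(n log n).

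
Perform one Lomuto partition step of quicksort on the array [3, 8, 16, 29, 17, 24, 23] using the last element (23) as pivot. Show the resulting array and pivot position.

Lomuto partition with pivot = 23:

Initial array: [3, 8, 16, 29, 17, 24, 23]

arr[0]=3 <= 23: swap with position 0, array becomes [3, 8, 16, 29, 17, 24, 23]
arr[1]=8 <= 23: swap with position 1, array becomes [3, 8, 16, 29, 17, 24, 23]
arr[2]=16 <= 23: swap with position 2, array becomes [3, 8, 16, 29, 17, 24, 23]
arr[3]=29 > 23: no swap
arr[4]=17 <= 23: swap with position 3, array becomes [3, 8, 16, 17, 29, 24, 23]
arr[5]=24 > 23: no swap

Place pivot at position 4: [3, 8, 16, 17, 23, 24, 29]
Pivot position: 4

After partitioning with pivot 23, the array becomes [3, 8, 16, 17, 23, 24, 29]. The pivot is placed at index 4. All elements to the left of the pivot are <= 23, and all elements to the right are > 23.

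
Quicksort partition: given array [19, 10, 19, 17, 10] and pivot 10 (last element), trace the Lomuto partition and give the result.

Lomuto partition with pivot = 10:

Initial array: [19, 10, 19, 17, 10]

arr[0]=19 > 10: no swap
arr[1]=10 <= 10: swap with position 0, array becomes [10, 19, 19, 17, 10]
arr[2]=19 > 10: no swap
arr[3]=17 > 10: no swap

Place pivot at position 1: [10, 10, 19, 17, 19]
Pivot position: 1

After partitioning with pivot 10, the array becomes [10, 10, 19, 17, 19]. The pivot is placed at index 1. All elements to the left of the pivot are <= 10, and all elements to the right are > 10.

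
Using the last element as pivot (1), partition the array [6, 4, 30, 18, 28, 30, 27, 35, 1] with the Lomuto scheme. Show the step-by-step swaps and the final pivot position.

Lomuto partition with pivot = 1:

Initial array: [6, 4, 30, 18, 28, 30, 27, 35, 1]

arr[0]=6 > 1: no swap
arr[1]=4 > 1: no swap
arr[2]=30 > 1: no swap
arr[3]=18 > 1: no swap
arr[4]=28 > 1: no swap
arr[5]=30 > 1: no swap
arr[6]=27 > 1: no swap
arr[7]=35 > 1: no swap

Place pivot at position 0: [1, 4, 30, 18, 28, 30, 27, 35, 6]
Pivot position: 0

After partitioning with pivot 1, the array becomes [1, 4, 30, 18, 28, 30, 27, 35, 6]. The pivot is placed at index 0. All elements to the left of the pivot are <= 1, and all elements to the right are > 1.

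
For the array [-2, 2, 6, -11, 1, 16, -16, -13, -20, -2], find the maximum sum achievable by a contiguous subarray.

Using Kadane's algorithm on [-2, 2, 6, -11, 1, 16, -16, -13, -20, -2]:

Scanning through the array:
Position 1 (value 2): max_ending_here = 2, max_so_far = 2
Position 2 (value 6): max_ending_here = 8, max_so_far = 8
Position 3 (value -11): max_ending_here = -3, max_so_far = 8
Position 4 (value 1): max_ending_here = 1, max_so_far = 8
Position 5 (value 16): max_ending_here = 17, max_so_far = 17
Position 6 (value -16): max_ending_here = 1, max_so_far = 17
Position 7 (value -13): max_ending_here = -12, max_so_far = 17
Position 8 (value -20): max_ending_here = -20, max_so_far = 17
Position 9 (value -2): max_ending_here = -2, max_so_far = 17

Maximum subarray: [1, 16]
Maximum sum: 17

The maximum subarray is [1, 16] with sum 17. This subarray runs from index 4 to index 5.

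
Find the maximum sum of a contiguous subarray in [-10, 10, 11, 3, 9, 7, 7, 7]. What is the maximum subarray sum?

Using Kadane's algorithm on [-10, 10, 11, 3, 9, 7, 7, 7]:

Scanning through the array:
Position 1 (value 10): max_ending_here = 10, max_so_far = 10
Position 2 (value 11): max_ending_here = 21, max_so_far = 21
Position 3 (value 3): max_ending_here = 24, max_so_far = 24
Position 4 (value 9): max_ending_here = 33, max_so_far = 33
Position 5 (value 7): max_ending_here = 40, max_so_far = 40
Position 6 (value 7): max_ending_here = 47, max_so_far = 47
Position 7 (value 7): max_ending_here = 54, max_so_far = 54

Maximum subarray: [10, 11, 3, 9, 7, 7, 7]
Maximum sum: 54

The maximum subarray is [10, 11, 3, 9, 7, 7, 7] with sum 54. This subarray runs from index 1 to index 7.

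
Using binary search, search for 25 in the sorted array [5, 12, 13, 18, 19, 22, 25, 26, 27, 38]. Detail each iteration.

Binary search for 25 in [5, 12, 13, 18, 19, 22, 25, 26, 27, 38]:

lo=0, hi=9, mid=4, arr[mid]=19 -> 19 < 25, search right half
lo=5, hi=9, mid=7, arr[mid]=26 -> 26 > 25, search left half
lo=5, hi=6, mid=5, arr[mid]=22 -> 22 < 25, search right half
lo=6, hi=6, mid=6, arr[mid]=25 -> Found target at index 6!

Binary search finds 25 at index 6 after 4 comparisons. The search repeatedly halves the search space by comparing with the middle element.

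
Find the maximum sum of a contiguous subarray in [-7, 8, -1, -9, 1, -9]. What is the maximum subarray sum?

Using Kadane's algorithm on [-7, 8, -1, -9, 1, -9]:

Scanning through the array:
Position 1 (value 8): max_ending_here = 8, max_so_far = 8
Position 2 (value -1): max_ending_here = 7, max_so_far = 8
Position 3 (value -9): max_ending_here = -2, max_so_far = 8
Position 4 (value 1): max_ending_here = 1, max_so_far = 8
Position 5 (value -9): max_ending_here = -8, max_so_far = 8

Maximum subarray: [8]
Maximum sum: 8

The maximum subarray is [8] with sum 8. This subarray runs from index 1 to index 1.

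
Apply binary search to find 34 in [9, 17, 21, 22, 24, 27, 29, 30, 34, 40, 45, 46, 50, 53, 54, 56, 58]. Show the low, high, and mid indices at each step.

Binary search for 34 in [9, 17, 21, 22, 24, 27, 29, 30, 34, 40, 45, 46, 50, 53, 54, 56, 58]:

lo=0, hi=16, mid=8, arr[mid]=34 -> Found target at index 8!

Binary search finds 34 at index 8 after 1 comparisons. The search repeatedly halves the search space by comparing with the middle element.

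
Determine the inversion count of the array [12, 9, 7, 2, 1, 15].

Finding inversions in [12, 9, 7, 2, 1, 15]:

(0, 1): arr[0]=12 > arr[1]=9
(0, 2): arr[0]=12 > arr[2]=7
(0, 3): arr[0]=12 > arr[3]=2
(0, 4): arr[0]=12 > arr[4]=1
(1, 2): arr[1]=9 > arr[2]=7
(1, 3): arr[1]=9 > arr[3]=2
(1, 4): arr[1]=9 > arr[4]=1
(2, 3): arr[2]=7 > arr[3]=2
(2, 4): arr[2]=7 > arr[4]=1
(3, 4): arr[3]=2 > arr[4]=1

Total inversions: 10

The array has 10 inversion(s): (0,1), (0,2), (0,3), (0,4), (1,2), (1,3), (1,4), (2,3), (2,4), (3,4). Each pair (i,j) satisfies i < j and arr[i] > arr[j].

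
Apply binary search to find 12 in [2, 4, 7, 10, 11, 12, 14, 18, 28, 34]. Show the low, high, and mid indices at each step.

Binary search for 12 in [2, 4, 7, 10, 11, 12, 14, 18, 28, 34]:

lo=0, hi=9, mid=4, arr[mid]=11 -> 11 < 12, search right half
lo=5, hi=9, mid=7, arr[mid]=18 -> 18 > 12, search left half
lo=5, hi=6, mid=5, arr[mid]=12 -> Found target at index 5!

Binary search finds 12 at index 5 after 3 comparisons. The search repeatedly halves the search space by comparing with the middle element.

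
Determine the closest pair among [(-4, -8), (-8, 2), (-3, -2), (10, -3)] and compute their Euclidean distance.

Computing all pairwise distances among 4 points:

d((-4, -8), (-8, 2)) = 10.7703
d((-4, -8), (-3, -2)) = 6.0828 <-- minimum
d((-4, -8), (10, -3)) = 14.8661
d((-8, 2), (-3, -2)) = 6.4031
d((-8, 2), (10, -3)) = 18.6815
d((-3, -2), (10, -3)) = 13.0384

Closest pair: (-4, -8) and (-3, -2) with distance 6.0828

The closest pair is (-4, -8) and (-3, -2) with Euclidean distance 6.0828. For 4 points, brute-force pairwise comparison is shown above. For large n, the divide-and-conquer algorithm (sort by x, recurse on halves, check the dividing strip) achieves O(n log n).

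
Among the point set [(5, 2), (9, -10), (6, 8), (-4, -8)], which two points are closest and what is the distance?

Computing all pairwise distances among 4 points:

d((5, 2), (9, -10)) = 12.6491
d((5, 2), (6, 8)) = 6.0828 <-- minimum
d((5, 2), (-4, -8)) = 13.4536
d((9, -10), (6, 8)) = 18.2483
d((9, -10), (-4, -8)) = 13.1529
d((6, 8), (-4, -8)) = 18.868

Closest pair: (5, 2) and (6, 8) with distance 6.0828

The closest pair is (5, 2) and (6, 8) with Euclidean distance 6.0828. For 4 points, brute-force pairwise comparison is shown above. For large n, the divide-and-conquer algorithm (sort by x, recurse on halves, check the dividing strip) achieves O(n log n).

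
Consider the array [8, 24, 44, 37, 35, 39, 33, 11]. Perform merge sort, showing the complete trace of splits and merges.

Merge sort trace:

Split: [8, 24, 44, 37, 35, 39, 33, 11] -> [8, 24, 44, 37] and [35, 39, 33, 11]
  Split: [8, 24, 44, 37] -> [8, 24] and [44, 37]
    Split: [8, 24] -> [8] and [24]
    Merge: [8] + [24] -> [8, 24]
    Split: [44, 37] -> [44] and [37]
    Merge: [44] + [37] -> [37, 44]
  Merge: [8, 24] + [37, 44] -> [8, 24, 37, 44]
  Split: [35, 39, 33, 11] -> [35, 39] and [33, 11]
    Split: [35, 39] -> [35] and [39]
    Merge: [35] + [39] -> [35, 39]
    Split: [33, 11] -> [33] and [11]
    Merge: [33] + [11] -> [11, 33]
  Merge: [35, 39] + [11, 33] -> [11, 33, 35, 39]
Merge: [8, 24, 37, 44] + [11, 33, 35, 39] -> [8, 11, 24, 33, 35, 37, 39, 44]

Final sorted array: [8, 11, 24, 33, 35, 37, 39, 44]

The merge sort proceeds by recursively splitting the array and merging sorted halves.
After all merges, the sorted array is [8, 11, 24, 33, 35, 37, 39, 44].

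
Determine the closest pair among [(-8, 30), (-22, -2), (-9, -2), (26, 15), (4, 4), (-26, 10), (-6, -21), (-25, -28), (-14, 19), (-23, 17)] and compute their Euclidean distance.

Computing all pairwise distances among 10 points:

d((-8, 30), (-22, -2)) = 34.9285
d((-8, 30), (-9, -2)) = 32.0156
d((-8, 30), (26, 15)) = 37.1618
d((-8, 30), (4, 4)) = 28.6356
d((-8, 30), (-26, 10)) = 26.9072
d((-8, 30), (-6, -21)) = 51.0392
d((-8, 30), (-25, -28)) = 60.4401
d((-8, 30), (-14, 19)) = 12.53
d((-8, 30), (-23, 17)) = 19.8494
d((-22, -2), (-9, -2)) = 13.0
d((-22, -2), (26, 15)) = 50.9215
d((-22, -2), (4, 4)) = 26.6833
d((-22, -2), (-26, 10)) = 12.6491
d((-22, -2), (-6, -21)) = 24.8395
d((-22, -2), (-25, -28)) = 26.1725
d((-22, -2), (-14, 19)) = 22.4722
d((-22, -2), (-23, 17)) = 19.0263
d((-9, -2), (26, 15)) = 38.9102
d((-9, -2), (4, 4)) = 14.3178
d((-9, -2), (-26, 10)) = 20.8087
d((-9, -2), (-6, -21)) = 19.2354
d((-9, -2), (-25, -28)) = 30.5287
d((-9, -2), (-14, 19)) = 21.587
d((-9, -2), (-23, 17)) = 23.6008
d((26, 15), (4, 4)) = 24.5967
d((26, 15), (-26, 10)) = 52.2398
d((26, 15), (-6, -21)) = 48.1664
d((26, 15), (-25, -28)) = 66.7083
d((26, 15), (-14, 19)) = 40.1995
d((26, 15), (-23, 17)) = 49.0408
d((4, 4), (-26, 10)) = 30.5941
d((4, 4), (-6, -21)) = 26.9258
d((4, 4), (-25, -28)) = 43.1856
d((4, 4), (-14, 19)) = 23.4307
d((4, 4), (-23, 17)) = 29.9666
d((-26, 10), (-6, -21)) = 36.8917
d((-26, 10), (-25, -28)) = 38.0132
d((-26, 10), (-14, 19)) = 15.0
d((-26, 10), (-23, 17)) = 7.6158 <-- minimum
d((-6, -21), (-25, -28)) = 20.2485
d((-6, -21), (-14, 19)) = 40.7922
d((-6, -21), (-23, 17)) = 41.6293
d((-25, -28), (-14, 19)) = 48.2701
d((-25, -28), (-23, 17)) = 45.0444
d((-14, 19), (-23, 17)) = 9.2195

Closest pair: (-26, 10) and (-23, 17) with distance 7.6158

The closest pair is (-26, 10) and (-23, 17) with Euclidean distance 7.6158. For 10 points, brute-force pairwise comparison is shown above. For large n, the divide-and-conquer algorithm (sort by x, recurse on halves, check the dividing strip) achieves O(n log n).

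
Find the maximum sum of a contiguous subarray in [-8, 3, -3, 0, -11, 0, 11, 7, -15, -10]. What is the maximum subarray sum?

Using Kadane's algorithm on [-8, 3, -3, 0, -11, 0, 11, 7, -15, -10]:

Scanning through the array:
Position 1 (value 3): max_ending_here = 3, max_so_far = 3
Position 2 (value -3): max_ending_here = 0, max_so_far = 3
Position 3 (value 0): max_ending_here = 0, max_so_far = 3
Position 4 (value -11): max_ending_here = -11, max_so_far = 3
Position 5 (value 0): max_ending_here = 0, max_so_far = 3
Position 6 (value 11): max_ending_here = 11, max_so_far = 11
Position 7 (value 7): max_ending_here = 18, max_so_far = 18
Position 8 (value -15): max_ending_here = 3, max_so_far = 18
Position 9 (value -10): max_ending_here = -7, max_so_far = 18

Maximum subarray: [0, 11, 7]
Maximum sum: 18

The maximum subarray is [0, 11, 7] with sum 18. This subarray runs from index 5 to index 7.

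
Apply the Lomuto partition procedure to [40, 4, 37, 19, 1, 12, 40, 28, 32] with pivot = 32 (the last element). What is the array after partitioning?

Lomuto partition with pivot = 32:

Initial array: [40, 4, 37, 19, 1, 12, 40, 28, 32]

arr[0]=40 > 32: no swap
arr[1]=4 <= 32: swap with position 0, array becomes [4, 40, 37, 19, 1, 12, 40, 28, 32]
arr[2]=37 > 32: no swap
arr[3]=19 <= 32: swap with position 1, array becomes [4, 19, 37, 40, 1, 12, 40, 28, 32]
arr[4]=1 <= 32: swap with position 2, array becomes [4, 19, 1, 40, 37, 12, 40, 28, 32]
arr[5]=12 <= 32: swap with position 3, array becomes [4, 19, 1, 12, 37, 40, 40, 28, 32]
arr[6]=40 > 32: no swap
arr[7]=28 <= 32: swap with position 4, array becomes [4, 19, 1, 12, 28, 40, 40, 37, 32]

Place pivot at position 5: [4, 19, 1, 12, 28, 32, 40, 37, 40]
Pivot position: 5

After partitioning with pivot 32, the array becomes [4, 19, 1, 12, 28, 32, 40, 37, 40]. The pivot is placed at index 5. All elements to the left of the pivot are <= 32, and all elements to the right are > 32.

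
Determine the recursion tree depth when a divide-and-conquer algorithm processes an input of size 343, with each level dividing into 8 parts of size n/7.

For divide and conquer with division factor 7:

Problem sizes at each level:
Level 0: 343
Level 1: 49
Level 2: 7
Level 3: 1

The root is level 0 and the size-1 base case is level 3 (the tree spans levels 0 through 3, i.e. 4 levels counting the root), so the depth is the number of divisions: log_7(343) = 3

The recursion tree depth is log_7(343) = 3. At each level, the problem size is divided by 7, so it takes 3 divisions to reduce to a base case of size 1. The algorithm makes 8 recursive calls at each level.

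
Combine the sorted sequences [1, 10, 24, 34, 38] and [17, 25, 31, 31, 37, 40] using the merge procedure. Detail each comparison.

Merging process:

Compare 1 vs 17: take 1 from left. Merged: [1]
Compare 10 vs 17: take 10 from left. Merged: [1, 10]
Compare 24 vs 17: take 17 from right. Merged: [1, 10, 17]
Compare 24 vs 25: take 24 from left. Merged: [1, 10, 17, 24]
Compare 34 vs 25: take 25 from right. Merged: [1, 10, 17, 24, 25]
Compare 34 vs 31: take 31 from right. Merged: [1, 10, 17, 24, 25, 31]
Compare 34 vs 31: take 31 from right. Merged: [1, 10, 17, 24, 25, 31, 31]
Compare 34 vs 37: take 34 from left. Merged: [1, 10, 17, 24, 25, 31, 31, 34]
Compare 38 vs 37: take 37 from right. Merged: [1, 10, 17, 24, 25, 31, 31, 34, 37]
Compare 38 vs 40: take 38 from left. Merged: [1, 10, 17, 24, 25, 31, 31, 34, 37, 38]
Append remaining from right: [40]. Merged: [1, 10, 17, 24, 25, 31, 31, 34, 37, 38, 40]

Final merged array: [1, 10, 17, 24, 25, 31, 31, 34, 37, 38, 40]
Total comparisons: 10

The merged array is [1, 10, 17, 24, 25, 31, 31, 34, 37, 38, 40], requiring 10 comparisons. The merge step runs in O(n) time where n is the total number of elements.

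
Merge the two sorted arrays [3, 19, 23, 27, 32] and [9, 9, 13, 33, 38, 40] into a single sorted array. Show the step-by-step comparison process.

Merging process:

Compare 3 vs 9: take 3 from left. Merged: [3]
Compare 19 vs 9: take 9 from right. Merged: [3, 9]
Compare 19 vs 9: take 9 from right. Merged: [3, 9, 9]
Compare 19 vs 13: take 13 from right. Merged: [3, 9, 9, 13]
Compare 19 vs 33: take 19 from left. Merged: [3, 9, 9, 13, 19]
Compare 23 vs 33: take 23 from left. Merged: [3, 9, 9, 13, 19, 23]
Compare 27 vs 33: take 27 from left. Merged: [3, 9, 9, 13, 19, 23, 27]
Compare 32 vs 33: take 32 from left. Merged: [3, 9, 9, 13, 19, 23, 27, 32]
Append remaining from right: [33, 38, 40]. Merged: [3, 9, 9, 13, 19, 23, 27, 32, 33, 38, 40]

Final merged array: [3, 9, 9, 13, 19, 23, 27, 32, 33, 38, 40]
Total comparisons: 8

The merged array is [3, 9, 9, 13, 19, 23, 27, 32, 33, 38, 40], requiring 8 comparisons. The merge step runs in O(n) time where n is the total number of elements.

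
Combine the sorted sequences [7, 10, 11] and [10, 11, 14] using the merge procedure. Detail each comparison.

Merging process:

Compare 7 vs 10: take 7 from left. Merged: [7]
Compare 10 vs 10: take 10 from left. Merged: [7, 10]
Compare 11 vs 10: take 10 from right. Merged: [7, 10, 10]
Compare 11 vs 11: take 11 from left. Merged: [7, 10, 10, 11]
Append remaining from right: [11, 14]. Merged: [7, 10, 10, 11, 11, 14]

Final merged array: [7, 10, 10, 11, 11, 14]
Total comparisons: 4

The merged array is [7, 10, 10, 11, 11, 14], requiring 4 comparisons. The merge step runs in O(n) time where n is the total number of elements.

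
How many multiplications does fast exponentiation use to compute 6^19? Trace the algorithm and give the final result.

Computing 6^19 by squaring (build up from 6^1; each line after the first costs one multiplication):

6^1 = 6
6^2 = (6^1)^2 = 6^2 = 36
6^4 = (6^2)^2 = 36^2 = 1296
6^8 = (6^4)^2 = 1296^2 = 1679616
6^9 = 6 * 6^8 = 6 * 1679616 = 10077696
6^18 = (6^9)^2 = 10077696^2 = 101559956668416
6^19 = 6 * 6^18 = 6 * 101559956668416 = 609359740010496

Result: 609359740010496
Multiplications needed: 6 (6 lines after 6^1)

6^19 = 609359740010496. Using exponentiation by squaring, this requires 6 multiplications. The key idea: if the exponent is even, square the half-power; if odd, multiply by the base once.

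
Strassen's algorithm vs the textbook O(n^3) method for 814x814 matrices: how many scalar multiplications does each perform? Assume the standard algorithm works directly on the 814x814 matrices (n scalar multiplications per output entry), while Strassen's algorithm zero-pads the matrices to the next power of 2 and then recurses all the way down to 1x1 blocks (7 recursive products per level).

Matrix multiplication for 814x814 matrices:

Strassen's algorithm requires power-of-2 dimensions. Pad 814x814 to 1024x1024 (next power of 2).

Standard algorithm: 814^3 = 539353144 multiplications
Strassen's algorithm: 7^(log2(1024)) = 7^10 = 282475249 multiplications
Savings: 539353144 - 282475249 = 256877895 multiplications

Standard: 539353144 multiplications (814^3). Strassen: 282475249 multiplications (7^10, after padding to 1024x1024). Strassen reduces 8 recursive multiplications to 7 at each level.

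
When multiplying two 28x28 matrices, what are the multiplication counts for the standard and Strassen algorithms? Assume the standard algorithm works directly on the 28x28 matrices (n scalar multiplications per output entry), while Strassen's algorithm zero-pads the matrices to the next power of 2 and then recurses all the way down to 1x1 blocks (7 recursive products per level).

Matrix multiplication for 28x28 matrices:

Strassen's algorithm requires power-of-2 dimensions. Pad 28x28 to 32x32 (next power of 2).

Standard algorithm: 28^3 = 21952 multiplications
Strassen's algorithm: 7^(log2(32)) = 7^5 = 16807 multiplications
Savings: 21952 - 16807 = 5145 multiplications

Standard: 21952 multiplications (28^3). Strassen: 16807 multiplications (7^5, after padding to 32x32). Strassen reduces 8 recursive multiplications to 7 at each level.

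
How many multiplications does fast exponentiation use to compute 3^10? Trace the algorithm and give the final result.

Computing 3^10 by squaring (build up from 3^1; each line after the first costs one multiplication):

3^1 = 3
3^2 = (3^1)^2 = 3^2 = 9
3^4 = (3^2)^2 = 9^2 = 81
3^5 = 3 * 3^4 = 3 * 81 = 243
3^10 = (3^5)^2 = 243^2 = 59049

Result: 59049
Multiplications needed: 4 (4 lines after 3^1)

3^10 = 59049. Using exponentiation by squaring, this requires 4 multiplications. The key idea: if the exponent is even, square the half-power; if odd, multiply by the base once.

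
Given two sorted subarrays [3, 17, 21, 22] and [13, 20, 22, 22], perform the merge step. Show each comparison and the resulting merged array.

Merging process:

Compare 3 vs 13: take 3 from left. Merged: [3]
Compare 17 vs 13: take 13 from right. Merged: [3, 13]
Compare 17 vs 20: take 17 from left. Merged: [3, 13, 17]
Compare 21 vs 20: take 20 from right. Merged: [3, 13, 17, 20]
Compare 21 vs 22: take 21 from left. Merged: [3, 13, 17, 20, 21]
Compare 22 vs 22: take 22 from left. Merged: [3, 13, 17, 20, 21, 22]
Append remaining from right: [22, 22]. Merged: [3, 13, 17, 20, 21, 22, 22, 22]

Final merged array: [3, 13, 17, 20, 21, 22, 22, 22]
Total comparisons: 6

The merged array is [3, 13, 17, 20, 21, 22, 22, 22], requiring 6 comparisons. The merge step runs in O(n) time where n is the total number of elements.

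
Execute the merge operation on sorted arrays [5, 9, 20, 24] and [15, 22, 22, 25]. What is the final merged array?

Merging process:

Compare 5 vs 15: take 5 from left. Merged: [5]
Compare 9 vs 15: take 9 from left. Merged: [5, 9]
Compare 20 vs 15: take 15 from right. Merged: [5, 9, 15]
Compare 20 vs 22: take 20 from left. Merged: [5, 9, 15, 20]
Compare 24 vs 22: take 22 from right. Merged: [5, 9, 15, 20, 22]
Compare 24 vs 22: take 22 from right. Merged: [5, 9, 15, 20, 22, 22]
Compare 24 vs 25: take 24 from left. Merged: [5, 9, 15, 20, 22, 22, 24]
Append remaining from right: [25]. Merged: [5, 9, 15, 20, 22, 22, 24, 25]

Final merged array: [5, 9, 15, 20, 22, 22, 24, 25]
Total comparisons: 7

The merged array is [5, 9, 15, 20, 22, 22, 24, 25], requiring 7 comparisons. The merge step runs in O(n) time where n is the total number of elements.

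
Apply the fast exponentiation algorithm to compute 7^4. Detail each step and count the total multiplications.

Computing 7^4 by squaring (build up from 7^1; each line after the first costs one multiplication):

7^1 = 7
7^2 = (7^1)^2 = 7^2 = 49
7^4 = (7^2)^2 = 49^2 = 2401

Result: 2401
Multiplications needed: 2 (2 lines after 7^1)

7^4 = 2401. Using exponentiation by squaring, this requires 2 multiplications. The key idea: if the exponent is even, square the half-power; if odd, multiply by the base once.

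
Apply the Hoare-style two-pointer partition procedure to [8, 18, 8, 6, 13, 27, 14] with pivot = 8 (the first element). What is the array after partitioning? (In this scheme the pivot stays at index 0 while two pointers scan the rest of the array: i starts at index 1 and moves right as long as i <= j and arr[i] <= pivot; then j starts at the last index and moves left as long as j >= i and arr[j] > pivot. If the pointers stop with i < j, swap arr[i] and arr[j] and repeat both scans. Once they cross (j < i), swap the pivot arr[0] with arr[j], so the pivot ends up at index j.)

Hoare-style two-pointer partition with pivot = 8:

Initial array: [8, 18, 8, 6, 13, 27, 14]

Pointers start at i = 1, j = 6.
i stops at index 1 (arr[1]=18 > 8), j stops at index 3 (arr[3]=6 <= 8): swap arr[1] and arr[3], array becomes [8, 6, 8, 18, 13, 27, 14]
i ends at 3, j ends at 2: the pointers have crossed (j < i), so scanning stops.

Swap pivot arr[0] with arr[2] to place pivot at position 2: [8, 6, 8, 18, 13, 27, 14]
Pivot position: 2

After partitioning with pivot 8, the array becomes [8, 6, 8, 18, 13, 27, 14]. The pivot is placed at index 2. All elements to the left of the pivot are <= 8, and all elements to the right are > 8.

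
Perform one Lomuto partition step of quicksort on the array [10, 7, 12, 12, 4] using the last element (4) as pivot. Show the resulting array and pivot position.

Lomuto partition with pivot = 4:

Initial array: [10, 7, 12, 12, 4]

arr[0]=10 > 4: no swap
arr[1]=7 > 4: no swap
arr[2]=12 > 4: no swap
arr[3]=12 > 4: no swap

Place pivot at position 0: [4, 7, 12, 12, 10]
Pivot position: 0

After partitioning with pivot 4, the array becomes [4, 7, 12, 12, 10]. The pivot is placed at index 0. All elements to the left of the pivot are <= 4, and all elements to the right are > 4.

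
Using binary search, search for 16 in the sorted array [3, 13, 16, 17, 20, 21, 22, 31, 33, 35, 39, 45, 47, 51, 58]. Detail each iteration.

Binary search for 16 in [3, 13, 16, 17, 20, 21, 22, 31, 33, 35, 39, 45, 47, 51, 58]:

lo=0, hi=14, mid=7, arr[mid]=31 -> 31 > 16, search left half
lo=0, hi=6, mid=3, arr[mid]=17 -> 17 > 16, search left half
lo=0, hi=2, mid=1, arr[mid]=13 -> 13 < 16, search right half
lo=2, hi=2, mid=2, arr[mid]=16 -> Found target at index 2!

Binary search finds 16 at index 2 after 4 comparisons. The search repeatedly halves the search space by comparing with the middle element.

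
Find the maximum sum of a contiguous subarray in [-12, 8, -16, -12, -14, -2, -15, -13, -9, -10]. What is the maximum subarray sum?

Using Kadane's algorithm on [-12, 8, -16, -12, -14, -2, -15, -13, -9, -10]:

Scanning through the array:
Position 1 (value 8): max_ending_here = 8, max_so_far = 8
Position 2 (value -16): max_ending_here = -8, max_so_far = 8
Position 3 (value -12): max_ending_here = -12, max_so_far = 8
Position 4 (value -14): max_ending_here = -14, max_so_far = 8
Position 5 (value -2): max_ending_here = -2, max_so_far = 8
Position 6 (value -15): max_ending_here = -15, max_so_far = 8
Position 7 (value -13): max_ending_here = -13, max_so_far = 8
Position 8 (value -9): max_ending_here = -9, max_so_far = 8
Position 9 (value -10): max_ending_here = -10, max_so_far = 8

Maximum subarray: [8]
Maximum sum: 8

The maximum subarray is [8] with sum 8. This subarray runs from index 1 to index 1.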